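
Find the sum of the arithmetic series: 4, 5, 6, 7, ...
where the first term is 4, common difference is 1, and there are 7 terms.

Sₙ = n/2 × (first + last)
Last term = a + (n-1)d = 4 + (7-1)×1 = 10
S_7 = 7/2 × (4 + 10)
S_7 = 7/2 × 14 = 49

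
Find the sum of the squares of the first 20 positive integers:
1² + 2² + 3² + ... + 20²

Formula: ∑k² = n(n+1)(2n+1)/6
= 20×21×41/6
= 17220/6
= 2870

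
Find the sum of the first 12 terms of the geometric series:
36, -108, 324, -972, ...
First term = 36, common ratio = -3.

Sₙ = a(1 - rⁿ) / (1 - r)
S_12 = 36(1 - (-3)^12) / (1 - (-3))
S_12 = 36(1 - 531441) / (4)
S_12 = -4782960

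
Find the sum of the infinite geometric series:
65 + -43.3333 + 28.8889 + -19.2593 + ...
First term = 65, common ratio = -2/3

For |r| < 1, S = a / (1 - r)
S = 65 / (1 - (-2/3))
S = 65 / (5/3)
S = 39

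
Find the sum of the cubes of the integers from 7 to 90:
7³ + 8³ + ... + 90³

Use ∑_{k=1}^{n} k³ = [n(n+1)/2]², then subtract the first 6 terms.
∑_{k=1}^{90} k³ = [90×91/2]² = 4095² = 16769025
∑_{k=1}^{6} k³ = [6×7/2]² = 21² = 441
∑_{k=7}^{90} k³ = 16769025 - 441 = 16768584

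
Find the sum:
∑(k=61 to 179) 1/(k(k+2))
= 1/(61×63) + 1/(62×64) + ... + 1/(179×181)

Partial fractions: 1/(k(k+2)) = (1/2)[1/k - 1/(k+2)]
Telescoping leaves the first two and last two terms:
= (1/2)[1/61 + 1/62 - 1/180 - 1/181]
= 1321019/123217560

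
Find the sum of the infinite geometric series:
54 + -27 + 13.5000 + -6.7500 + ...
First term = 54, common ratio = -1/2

For |r| < 1, S = a / (1 - r)
S = 54 / (1 - (-1/2))
S = 54 / (3/2)
S = 36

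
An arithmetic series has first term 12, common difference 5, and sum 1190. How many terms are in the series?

Using S = n/2 × [2a + (n-1)d]
1190 = n/2 × [2(12) + (n-1)(5)]
1190 = n/2 × [24 + 5n - 5]
2380 = n × [19 + 5n]
5n² + (19)n - 2380 = 0
Discriminant: Δ = (19)² - 4(5)(-2380) = 361 + 47600 = 47961
√Δ = 219
n = [-(19) + √Δ] / (2·5) = (-19 + 219) / 10 = 200 / 10 = 20
(The negative root is discarded since n must be a positive integer.)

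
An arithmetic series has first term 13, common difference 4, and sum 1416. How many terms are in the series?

Using S = n/2 × [2a + (n-1)d]
1416 = n/2 × [2(13) + (n-1)(4)]
1416 = n/2 × [26 + 4n - 4]
2832 = n × [22 + 4n]
4n² + (22)n - 2832 = 0
Discriminant: Δ = (22)² - 4(4)(-2832) = 484 + 45312 = 45796
√Δ = 214
n = [-(22) + √Δ] / (2·4) = (-22 + 214) / 8 = 192 / 8 = 24
(The negative root is discarded since n must be a positive integer.)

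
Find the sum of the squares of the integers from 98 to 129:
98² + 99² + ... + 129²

Use ∑_{k=1}^{n} k² = n(n+1)(2n+1)/6, then subtract the first 97 terms.
∑_{k=1}^{129} k² = 129×130×259/6 = 723905
∑_{k=1}^{97} k² = 97×98×195/6 = 308945
∑_{k=98}^{129} k² = 723905 - 308945 = 414960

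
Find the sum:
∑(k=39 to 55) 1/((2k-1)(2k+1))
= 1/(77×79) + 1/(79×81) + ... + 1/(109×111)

Partial fractions: 1/((2k-1)(2k+1)) = (1/2)[1/(2k-1) - 1/(2k+1)]
The series telescopes:
= (1/2)[1/77 - 1/111]
= 17/8547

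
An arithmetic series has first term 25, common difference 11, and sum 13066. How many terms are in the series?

Using S = n/2 × [2a + (n-1)d]
13066 = n/2 × [2(25) + (n-1)(11)]
13066 = n/2 × [50 + 11n - 11]
26132 = n × [39 + 11n]
11n² + (39)n - 26132 = 0
Discriminant: Δ = (39)² - 4(11)(-26132) = 1521 + 1149808 = 1151329
√Δ = 1073
n = [-(39) + √Δ] / (2·11) = (-39 + 1073) / 22 = 1034 / 22 = 47
(The negative root is discarded since n must be a positive integer.)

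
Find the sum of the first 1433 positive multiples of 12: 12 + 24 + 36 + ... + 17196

Factor out 12: = 12(1 + 2 + ... + 1433) = 12 × n(n+1)/2
= 12 × 1433×1434/2
= 12 × 1027461
= 12329532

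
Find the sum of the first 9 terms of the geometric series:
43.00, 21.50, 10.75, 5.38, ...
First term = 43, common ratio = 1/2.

Sₙ = a(1 - rⁿ) / (1 - r)
S_9 = 43(1 - (1/2)^9) / (1 - (1/2))
S_9 = 43(1 - (1/512)) / (1/2)
S_9 = 21973/256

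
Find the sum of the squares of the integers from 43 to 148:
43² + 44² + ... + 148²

Use ∑_{k=1}^{n} k² = n(n+1)(2n+1)/6, then subtract the first 42 terms.
∑_{k=1}^{148} k² = 148×149×297/6 = 1091574
∑_{k=1}^{42} k² = 42×43×85/6 = 25585
∑_{k=43}^{148} k² = 1091574 - 25585 = 1065989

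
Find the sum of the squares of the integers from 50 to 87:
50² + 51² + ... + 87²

Use ∑_{k=1}^{n} k² = n(n+1)(2n+1)/6, then subtract the first 49 terms.
∑_{k=1}^{87} k² = 87×88×175/6 = 223300
∑_{k=1}^{49} k² = 49×50×99/6 = 40425
∑_{k=50}^{87} k² = 223300 - 40425 = 182875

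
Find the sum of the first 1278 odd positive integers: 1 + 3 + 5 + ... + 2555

Sum of first n odd numbers = n²
= 1278²
= 1633284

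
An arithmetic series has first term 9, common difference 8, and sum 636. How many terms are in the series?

Using S = n/2 × [2a + (n-1)d]
636 = n/2 × [2(9) + (n-1)(8)]
636 = n/2 × [18 + 8n - 8]
1272 = n × [10 + 8n]
8n² + (10)n - 1272 = 0
Discriminant: Δ = (10)² - 4(8)(-1272) = 100 + 40704 = 40804
√Δ = 202
n = [-(10) + √Δ] / (2·8) = (-10 + 202) / 16 = 192 / 16 = 12
(The negative root is discarded since n must be a positive integer.)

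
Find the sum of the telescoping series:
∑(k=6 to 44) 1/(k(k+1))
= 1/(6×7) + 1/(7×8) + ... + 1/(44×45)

Partial fractions: 1/(k(k+1)) = 1/k - 1/(k+1)
The series telescopes:
= (1/6 - 1/7) + (1/7 - 1/8) + ... + (1/44 - 1/45)
= 1/6 - 1/45
= 13/90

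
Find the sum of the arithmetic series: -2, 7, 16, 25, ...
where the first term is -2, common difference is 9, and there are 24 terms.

Sₙ = n/2 × (first + last)
Last term = a + (n-1)d = -2 + (24-1)×9 = 205
S_24 = 24/2 × (-2 + 205)
S_24 = 24/2 × 203 = 2436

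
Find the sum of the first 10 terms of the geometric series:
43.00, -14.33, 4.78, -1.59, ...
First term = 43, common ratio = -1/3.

Sₙ = a(1 - rⁿ) / (1 - r)
S_10 = 43(1 - (-1/3)^10) / (1 - (-1/3))
S_10 = 43(1 - (1/59049)) / (4/3)
S_10 = 634766/19683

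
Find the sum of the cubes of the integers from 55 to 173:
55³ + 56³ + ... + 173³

Use ∑_{k=1}^{n} k³ = [n(n+1)/2]², then subtract the first 54 terms.
∑_{k=1}^{173} k³ = [173×174/2]² = 15051² = 226532601
∑_{k=1}^{54} k³ = [54×55/2]² = 1485² = 2205225
∑_{k=55}^{173} k³ = 226532601 - 2205225 = 224327376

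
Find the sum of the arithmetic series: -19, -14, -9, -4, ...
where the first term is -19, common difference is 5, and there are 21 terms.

Sₙ = n/2 × (first + last)
Last term = a + (n-1)d = -19 + (21-1)×5 = 81
S_21 = 21/2 × (-19 + 81)
S_21 = 21/2 × 62 = 651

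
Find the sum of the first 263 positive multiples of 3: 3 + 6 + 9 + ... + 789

Factor out 3: = 3(1 + 2 + ... + 263) = 3 × n(n+1)/2
= 3 × 263×264/2
= 3 × 34716
= 104148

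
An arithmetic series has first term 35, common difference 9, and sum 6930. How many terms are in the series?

Using S = n/2 × [2a + (n-1)d]
6930 = n/2 × [2(35) + (n-1)(9)]
6930 = n/2 × [70 + 9n - 9]
13860 = n × [61 + 9n]
9n² + (61)n - 13860 = 0
Discriminant: Δ = (61)² - 4(9)(-13860) = 3721 + 498960 = 502681
√Δ = 709
n = [-(61) + √Δ] / (2·9) = (-61 + 709) / 18 = 648 / 18 = 36
(The negative root is discarded since n must be a positive integer.)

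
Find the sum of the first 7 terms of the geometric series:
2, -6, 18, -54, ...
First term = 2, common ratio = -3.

Sₙ = a(1 - rⁿ) / (1 - r)
S_7 = 2(1 - (-3)^7) / (1 - (-3))
S_7 = 2(1 - (-2187)) / (4)
S_7 = 1094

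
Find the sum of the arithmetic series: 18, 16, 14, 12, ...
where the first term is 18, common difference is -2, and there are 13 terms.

Sₙ = n/2 × (first + last)
Last term = a + (n-1)d = 18 + (13-1)×(-2) = -6
S_13 = 13/2 × (18 + (-6))
S_13 = 13/2 × 12 = 78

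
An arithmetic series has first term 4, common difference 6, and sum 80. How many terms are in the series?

Using S = n/2 × [2a + (n-1)d]
80 = n/2 × [2(4) + (n-1)(6)]
80 = n/2 × [8 + 6n - 6]
160 = n × [2 + 6n]
6n² + (2)n - 160 = 0
Discriminant: Δ = (2)² - 4(6)(-160) = 4 + 3840 = 3844
√Δ = 62
n = [-(2) + √Δ] / (2·6) = (-2 + 62) / 12 = 60 / 12 = 5
(The negative root is discarded since n must be a positive integer.)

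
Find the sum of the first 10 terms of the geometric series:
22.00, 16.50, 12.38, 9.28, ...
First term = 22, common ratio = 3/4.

Sₙ = a(1 - rⁿ) / (1 - r)
S_10 = 22(1 - (3/4)^10) / (1 - (3/4))
S_10 = 22(1 - (59049/1048576)) / (1/4)
S_10 = 10884797/131072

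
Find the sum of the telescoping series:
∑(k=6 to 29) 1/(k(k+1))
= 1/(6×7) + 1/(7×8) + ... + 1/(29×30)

Partial fractions: 1/(k(k+1)) = 1/k - 1/(k+1)
The series telescopes:
= (1/6 - 1/7) + (1/7 - 1/8) + ... + (1/29 - 1/30)
= 1/6 - 1/30
= 2/15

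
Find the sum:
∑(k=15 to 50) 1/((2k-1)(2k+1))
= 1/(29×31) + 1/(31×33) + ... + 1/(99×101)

Partial fractions: 1/((2k-1)(2k+1)) = (1/2)[1/(2k-1) - 1/(2k+1)]
The series telescopes:
= (1/2)[1/29 - 1/101]
= 36/2929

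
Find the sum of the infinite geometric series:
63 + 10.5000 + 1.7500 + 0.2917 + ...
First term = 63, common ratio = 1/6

For |r| < 1, S = a / (1 - r)
S = 63 / (1 - (1/6))
S = 63 / (5/6)
S = 378/5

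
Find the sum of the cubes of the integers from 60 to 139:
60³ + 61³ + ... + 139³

Use ∑_{k=1}^{n} k³ = [n(n+1)/2]², then subtract the first 59 terms.
∑_{k=1}^{139} k³ = [139×140/2]² = 9730² = 94672900
∑_{k=1}^{59} k³ = [59×60/2]² = 1770² = 3132900
∑_{k=60}^{139} k³ = 94672900 - 3132900 = 91540000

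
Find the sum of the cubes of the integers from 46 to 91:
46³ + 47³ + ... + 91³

Use ∑_{k=1}^{n} k³ = [n(n+1)/2]², then subtract the first 45 terms.
∑_{k=1}^{91} k³ = [91×92/2]² = 4186² = 17522596
∑_{k=1}^{45} k³ = [45×46/2]² = 1035² = 1071225
∑_{k=46}^{91} k³ = 17522596 - 1071225 = 16451371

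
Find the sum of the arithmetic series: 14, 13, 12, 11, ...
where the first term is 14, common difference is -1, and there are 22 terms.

Sₙ = n/2 × (first + last)
Last term = a + (n-1)d = 14 + (22-1)×(-1) = -7
S_22 = 22/2 × (14 + (-7))
S_22 = 22/2 × 7 = 77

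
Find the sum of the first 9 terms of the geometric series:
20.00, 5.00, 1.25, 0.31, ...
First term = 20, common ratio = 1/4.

Sₙ = a(1 - rⁿ) / (1 - r)
S_9 = 20(1 - (1/4)^9) / (1 - (1/4))
S_9 = 20(1 - (1/262144)) / (3/4)
S_9 = 436905/16384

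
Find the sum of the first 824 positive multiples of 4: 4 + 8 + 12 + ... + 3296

Factor out 4: = 4(1 + 2 + ... + 824) = 4 × n(n+1)/2
= 4 × 824×825/2
= 4 × 339900
= 1359600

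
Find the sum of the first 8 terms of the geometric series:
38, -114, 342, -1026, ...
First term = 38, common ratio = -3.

Sₙ = a(1 - rⁿ) / (1 - r)
S_8 = 38(1 - (-3)^8) / (1 - (-3))
S_8 = 38(1 - 6561) / (4)
S_8 = -62320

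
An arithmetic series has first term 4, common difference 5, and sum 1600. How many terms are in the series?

Using S = n/2 × [2a + (n-1)d]
1600 = n/2 × [2(4) + (n-1)(5)]
1600 = n/2 × [8 + 5n - 5]
3200 = n × [3 + 5n]
5n² + (3)n - 3200 = 0
Discriminant: Δ = (3)² - 4(5)(-3200) = 9 + 64000 = 64009
√Δ = 253
n = [-(3) + √Δ] / (2·5) = (-3 + 253) / 10 = 250 / 10 = 25
(The negative root is discarded since n must be a positive integer.)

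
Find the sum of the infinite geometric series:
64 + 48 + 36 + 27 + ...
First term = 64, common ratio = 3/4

For |r| < 1, S = a / (1 - r)
S = 64 / (1 - (3/4))
S = 64 / (1/4)
S = 256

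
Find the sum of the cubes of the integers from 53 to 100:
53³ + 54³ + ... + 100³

Use ∑_{k=1}^{n} k³ = [n(n+1)/2]², then subtract the first 52 terms.
∑_{k=1}^{100} k³ = [100×101/2]² = 5050² = 25502500
∑_{k=1}^{52} k³ = [52×53/2]² = 1378² = 1898884
∑_{k=53}^{100} k³ = 25502500 - 1898884 = 23603616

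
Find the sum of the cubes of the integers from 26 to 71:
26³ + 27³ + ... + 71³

Use ∑_{k=1}^{n} k³ = [n(n+1)/2]², then subtract the first 25 terms.
∑_{k=1}^{71} k³ = [71×72/2]² = 2556² = 6533136
∑_{k=1}^{25} k³ = [25×26/2]² = 325² = 105625
∑_{k=26}^{71} k³ = 6533136 - 105625 = 6427511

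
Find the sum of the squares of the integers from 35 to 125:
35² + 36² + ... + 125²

Use ∑_{k=1}^{n} k² = n(n+1)(2n+1)/6, then subtract the first 34 terms.
∑_{k=1}^{125} k² = 125×126×251/6 = 658875
∑_{k=1}^{34} k² = 34×35×69/6 = 13685
∑_{k=35}^{125} k² = 658875 - 13685 = 645190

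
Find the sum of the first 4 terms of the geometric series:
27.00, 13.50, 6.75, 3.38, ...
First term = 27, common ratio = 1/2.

Sₙ = a(1 - rⁿ) / (1 - r)
S_4 = 27(1 - (1/2)^4) / (1 - (1/2))
S_4 = 27(1 - (1/16)) / (1/2)
S_4 = 405/8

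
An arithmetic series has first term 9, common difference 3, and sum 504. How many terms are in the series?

Using S = n/2 × [2a + (n-1)d]
504 = n/2 × [2(9) + (n-1)(3)]
504 = n/2 × [18 + 3n - 3]
1008 = n × [15 + 3n]
3n² + (15)n - 1008 = 0
Discriminant: Δ = (15)² - 4(3)(-1008) = 225 + 12096 = 12321
√Δ = 111
n = [-(15) + √Δ] / (2·3) = (-15 + 111) / 6 = 96 / 6 = 16
(The negative root is discarded since n must be a positive integer.)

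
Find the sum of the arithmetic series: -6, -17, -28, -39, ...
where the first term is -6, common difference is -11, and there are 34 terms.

Sₙ = n/2 × (first + last)
Last term = a + (n-1)d = -6 + (34-1)×(-11) = -369
S_34 = 34/2 × (-6 + (-369))
S_34 = 34/2 × (-375) = -6375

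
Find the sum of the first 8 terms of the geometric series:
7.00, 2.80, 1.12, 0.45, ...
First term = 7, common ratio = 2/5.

Sₙ = a(1 - rⁿ) / (1 - r)
S_8 = 7(1 - (2/5)^8) / (1 - (2/5))
S_8 = 7(1 - (256/390625)) / (3/5)
S_8 = 910861/78125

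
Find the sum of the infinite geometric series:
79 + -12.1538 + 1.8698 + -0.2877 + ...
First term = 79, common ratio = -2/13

For |r| < 1, S = a / (1 - r)
S = 79 / (1 - (-2/13))
S = 79 / (15/13)
S = 1027/15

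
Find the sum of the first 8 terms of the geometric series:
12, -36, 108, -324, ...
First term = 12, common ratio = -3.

Sₙ = a(1 - rⁿ) / (1 - r)
S_8 = 12(1 - (-3)^8) / (1 - (-3))
S_8 = 12(1 - 6561) / (4)
S_8 = -19680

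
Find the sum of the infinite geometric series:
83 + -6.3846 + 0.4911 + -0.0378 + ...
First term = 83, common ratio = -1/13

For |r| < 1, S = a / (1 - r)
S = 83 / (1 - (-1/13))
S = 83 / (14/13)
S = 1079/14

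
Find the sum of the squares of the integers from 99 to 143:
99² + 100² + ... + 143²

Use ∑_{k=1}^{n} k² = n(n+1)(2n+1)/6, then subtract the first 98 terms.
∑_{k=1}^{143} k² = 143×144×287/6 = 984984
∑_{k=1}^{98} k² = 98×99×197/6 = 318549
∑_{k=99}^{143} k² = 984984 - 318549 = 666435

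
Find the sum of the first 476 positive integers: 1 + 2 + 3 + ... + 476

Formula: ∑k = n(n+1)/2
= 476×477/2
= 227052/2
= 113526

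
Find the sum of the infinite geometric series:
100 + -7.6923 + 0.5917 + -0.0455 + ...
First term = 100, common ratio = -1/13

For |r| < 1, S = a / (1 - r)
S = 100 / (1 - (-1/13))
S = 100 / (14/13)
S = 650/7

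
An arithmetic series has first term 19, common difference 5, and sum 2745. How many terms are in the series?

Using S = n/2 × [2a + (n-1)d]
2745 = n/2 × [2(19) + (n-1)(5)]
2745 = n/2 × [38 + 5n - 5]
5490 = n × [33 + 5n]
5n² + (33)n - 5490 = 0
Discriminant: Δ = (33)² - 4(5)(-5490) = 1089 + 109800 = 110889
√Δ = 333
n = [-(33) + √Δ] / (2·5) = (-33 + 333) / 10 = 300 / 10 = 30
(The negative root is discarded since n must be a positive integer.)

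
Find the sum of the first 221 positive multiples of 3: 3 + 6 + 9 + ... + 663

Factor out 3: = 3(1 + 2 + ... + 221) = 3 × n(n+1)/2
= 3 × 221×222/2
= 3 × 24531
= 73593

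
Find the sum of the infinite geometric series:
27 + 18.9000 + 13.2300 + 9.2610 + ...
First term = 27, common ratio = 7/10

For |r| < 1, S = a / (1 - r)
S = 27 / (1 - (7/10))
S = 27 / (3/10)
S = 90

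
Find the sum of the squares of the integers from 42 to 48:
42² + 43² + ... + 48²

Use ∑_{k=1}^{n} k² = n(n+1)(2n+1)/6, then subtract the first 41 terms.
∑_{k=1}^{48} k² = 48×49×97/6 = 38024
∑_{k=1}^{41} k² = 41×42×83/6 = 23821
∑_{k=42}^{48} k² = 38024 - 23821 = 14203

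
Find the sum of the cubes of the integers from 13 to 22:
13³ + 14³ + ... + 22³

Use ∑_{k=1}^{n} k³ = [n(n+1)/2]², then subtract the first 12 terms.
∑_{k=1}^{22} k³ = [22×23/2]² = 253² = 64009
∑_{k=1}^{12} k³ = [12×13/2]² = 78² = 6084
∑_{k=13}^{22} k³ = 64009 - 6084 = 57925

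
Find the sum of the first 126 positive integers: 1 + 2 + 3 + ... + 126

Formula: ∑k = n(n+1)/2
= 126×127/2
= 16002/2
= 8001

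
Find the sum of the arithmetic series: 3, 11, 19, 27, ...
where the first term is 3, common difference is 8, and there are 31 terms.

Sₙ = n/2 × (first + last)
Last term = a + (n-1)d = 3 + (31-1)×8 = 243
S_31 = 31/2 × (3 + 243)
S_31 = 31/2 × 246 = 3813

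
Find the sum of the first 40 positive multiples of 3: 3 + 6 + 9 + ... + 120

Factor out 3: = 3(1 + 2 + ... + 40) = 3 × n(n+1)/2
= 3 × 40×41/2
= 3 × 820
= 2460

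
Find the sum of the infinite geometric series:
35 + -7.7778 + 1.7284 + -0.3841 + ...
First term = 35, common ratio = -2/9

For |r| < 1, S = a / (1 - r)
S = 35 / (1 - (-2/9))
S = 35 / (11/9)
S = 315/11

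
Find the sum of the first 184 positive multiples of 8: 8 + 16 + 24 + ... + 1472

Factor out 8: = 8(1 + 2 + ... + 184) = 8 × n(n+1)/2
= 8 × 184×185/2
= 8 × 17020
= 136160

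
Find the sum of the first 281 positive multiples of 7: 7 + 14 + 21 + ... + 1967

Factor out 7: = 7(1 + 2 + ... + 281) = 7 × n(n+1)/2
= 7 × 281×282/2
= 7 × 39621
= 277347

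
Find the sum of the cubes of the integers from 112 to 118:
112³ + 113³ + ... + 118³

Use ∑_{k=1}^{n} k³ = [n(n+1)/2]², then subtract the first 111 terms.
∑_{k=1}^{118} k³ = [118×119/2]² = 7021² = 49294441
∑_{k=1}^{111} k³ = [111×112/2]² = 6216² = 38638656
∑_{k=112}^{118} k³ = 49294441 - 38638656 = 10655785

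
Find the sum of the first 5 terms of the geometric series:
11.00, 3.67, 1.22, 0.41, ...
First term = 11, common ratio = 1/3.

Sₙ = a(1 - rⁿ) / (1 - r)
S_5 = 11(1 - (1/3)^5) / (1 - (1/3))
S_5 = 11(1 - (1/243)) / (2/3)
S_5 = 1331/81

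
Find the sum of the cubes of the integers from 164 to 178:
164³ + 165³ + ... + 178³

Use ∑_{k=1}^{n} k³ = [n(n+1)/2]², then subtract the first 163 terms.
∑_{k=1}^{178} k³ = [178×179/2]² = 15931² = 253796761
∑_{k=1}^{163} k³ = [163×164/2]² = 13366² = 178649956
∑_{k=164}^{178} k³ = 253796761 - 178649956 = 75146805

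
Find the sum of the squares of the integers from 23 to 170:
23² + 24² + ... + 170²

Use ∑_{k=1}^{n} k² = n(n+1)(2n+1)/6, then subtract the first 22 terms.
∑_{k=1}^{170} k² = 170×171×341/6 = 1652145
∑_{k=1}^{22} k² = 22×23×45/6 = 3795
∑_{k=23}^{170} k² = 1652145 - 3795 = 1648350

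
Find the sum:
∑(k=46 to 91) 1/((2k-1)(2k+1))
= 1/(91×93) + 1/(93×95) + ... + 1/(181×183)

Partial fractions: 1/((2k-1)(2k+1)) = (1/2)[1/(2k-1) - 1/(2k+1)]
The series telescopes:
= (1/2)[1/91 - 1/183]
= 46/16653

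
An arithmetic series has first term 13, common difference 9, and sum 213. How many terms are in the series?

Using S = n/2 × [2a + (n-1)d]
213 = n/2 × [2(13) + (n-1)(9)]
213 = n/2 × [26 + 9n - 9]
426 = n × [17 + 9n]
9n² + (17)n - 426 = 0
Discriminant: Δ = (17)² - 4(9)(-426) = 289 + 15336 = 15625
√Δ = 125
n = [-(17) + √Δ] / (2·9) = (-17 + 125) / 18 = 108 / 18 = 6
(The negative root is discarded since n must be a positive integer.)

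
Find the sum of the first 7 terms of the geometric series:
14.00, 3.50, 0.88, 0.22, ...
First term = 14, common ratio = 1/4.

Sₙ = a(1 - rⁿ) / (1 - r)
S_7 = 14(1 - (1/4)^7) / (1 - (1/4))
S_7 = 14(1 - (1/16384)) / (3/4)
S_7 = 38227/2048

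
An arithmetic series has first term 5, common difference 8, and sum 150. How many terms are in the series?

Using S = n/2 × [2a + (n-1)d]
150 = n/2 × [2(5) + (n-1)(8)]
150 = n/2 × [10 + 8n - 8]
300 = n × [2 + 8n]
8n² + (2)n - 300 = 0
Discriminant: Δ = (2)² - 4(8)(-300) = 4 + 9600 = 9604
√Δ = 98
n = [-(2) + √Δ] / (2·8) = (-2 + 98) / 16 = 96 / 16 = 6
(The negative root is discarded since n must be a positive integer.)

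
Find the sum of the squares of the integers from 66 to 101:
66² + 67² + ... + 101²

Use ∑_{k=1}^{n} k² = n(n+1)(2n+1)/6, then subtract the first 65 terms.
∑_{k=1}^{101} k² = 101×102×203/6 = 348551
∑_{k=1}^{65} k² = 65×66×131/6 = 93665
∑_{k=66}^{101} k² = 348551 - 93665 = 254886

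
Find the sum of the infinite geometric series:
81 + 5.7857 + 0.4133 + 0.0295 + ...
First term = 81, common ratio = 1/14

For |r| < 1, S = a / (1 - r)
S = 81 / (1 - (1/14))
S = 81 / (13/14)
S = 1134/13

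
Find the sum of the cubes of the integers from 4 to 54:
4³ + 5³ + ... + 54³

Use ∑_{k=1}^{n} k³ = [n(n+1)/2]², then subtract the first 3 terms.
∑_{k=1}^{54} k³ = [54×55/2]² = 1485² = 2205225
∑_{k=1}^{3} k³ = [3×4/2]² = 6² = 36
∑_{k=4}^{54} k³ = 2205225 - 36 = 2205189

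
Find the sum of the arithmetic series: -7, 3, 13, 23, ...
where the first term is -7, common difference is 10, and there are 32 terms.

Sₙ = n/2 × (first + last)
Last term = a + (n-1)d = -7 + (32-1)×10 = 303
S_32 = 32/2 × (-7 + 303)
S_32 = 32/2 × 296 = 4736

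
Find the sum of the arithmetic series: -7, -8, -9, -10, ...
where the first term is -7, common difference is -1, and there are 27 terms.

Sₙ = n/2 × (first + last)
Last term = a + (n-1)d = -7 + (27-1)×(-1) = -33
S_27 = 27/2 × (-7 + (-33))
S_27 = 27/2 × (-40) = -540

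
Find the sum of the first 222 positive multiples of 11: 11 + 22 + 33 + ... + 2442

Factor out 11: = 11(1 + 2 + ... + 222) = 11 × n(n+1)/2
= 11 × 222×223/2
= 11 × 24753
= 272283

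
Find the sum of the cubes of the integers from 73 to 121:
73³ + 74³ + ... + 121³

Use ∑_{k=1}^{n} k³ = [n(n+1)/2]², then subtract the first 72 terms.
∑_{k=1}^{121} k³ = [121×122/2]² = 7381² = 54479161
∑_{k=1}^{72} k³ = [72×73/2]² = 2628² = 6906384
∑_{k=73}^{121} k³ = 54479161 - 6906384 = 47572777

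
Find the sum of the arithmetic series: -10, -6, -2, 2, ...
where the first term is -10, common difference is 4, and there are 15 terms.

Sₙ = n/2 × (first + last)
Last term = a + (n-1)d = -10 + (15-1)×4 = 46
S_15 = 15/2 × (-10 + 46)
S_15 = 15/2 × 36 = 270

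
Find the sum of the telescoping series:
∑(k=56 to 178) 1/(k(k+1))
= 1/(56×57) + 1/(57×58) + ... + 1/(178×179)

Partial fractions: 1/(k(k+1)) = 1/k - 1/(k+1)
The series telescopes:
= (1/56 - 1/57) + (1/57 - 1/58) + ... + (1/178 - 1/179)
= 1/56 - 1/179
= 123/10024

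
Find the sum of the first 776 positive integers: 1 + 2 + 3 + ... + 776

Formula: ∑k = n(n+1)/2
= 776×777/2
= 602952/2
= 301476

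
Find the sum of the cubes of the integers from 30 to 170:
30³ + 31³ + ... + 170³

Use ∑_{k=1}^{n} k³ = [n(n+1)/2]², then subtract the first 29 terms.
∑_{k=1}^{170} k³ = [170×171/2]² = 14535² = 211266225
∑_{k=1}^{29} k³ = [29×30/2]² = 435² = 189225
∑_{k=30}^{170} k³ = 211266225 - 189225 = 211077000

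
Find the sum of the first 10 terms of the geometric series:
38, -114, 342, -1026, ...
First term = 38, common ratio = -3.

Sₙ = a(1 - rⁿ) / (1 - r)
S_10 = 38(1 - (-3)^10) / (1 - (-3))
S_10 = 38(1 - 59049) / (4)
S_10 = -560956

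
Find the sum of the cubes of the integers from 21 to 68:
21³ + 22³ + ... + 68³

Use ∑_{k=1}^{n} k³ = [n(n+1)/2]², then subtract the first 20 terms.
∑_{k=1}^{68} k³ = [68×69/2]² = 2346² = 5503716
∑_{k=1}^{20} k³ = [20×21/2]² = 210² = 44100
∑_{k=21}^{68} k³ = 5503716 - 44100 = 5459616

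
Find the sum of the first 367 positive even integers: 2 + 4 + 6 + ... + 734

Sum of first n even numbers = n(n+1)
= 367×368
= 135056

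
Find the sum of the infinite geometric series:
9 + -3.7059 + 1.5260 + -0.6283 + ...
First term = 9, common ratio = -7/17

For |r| < 1, S = a / (1 - r)
S = 9 / (1 - (-7/17))
S = 9 / (24/17)
S = 51/8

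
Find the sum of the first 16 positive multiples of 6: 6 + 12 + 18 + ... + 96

Factor out 6: = 6(1 + 2 + ... + 16) = 6 × n(n+1)/2
= 6 × 16×17/2
= 6 × 136
= 816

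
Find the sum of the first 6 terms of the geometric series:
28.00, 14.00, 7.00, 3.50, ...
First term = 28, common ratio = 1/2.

Sₙ = a(1 - rⁿ) / (1 - r)
S_6 = 28(1 - (1/2)^6) / (1 - (1/2))
S_6 = 28(1 - (1/64)) / (1/2)
S_6 = 441/8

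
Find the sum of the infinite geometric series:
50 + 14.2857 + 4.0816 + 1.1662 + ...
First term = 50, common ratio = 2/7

For |r| < 1, S = a / (1 - r)
S = 50 / (1 - (2/7))
S = 50 / (5/7)
S = 70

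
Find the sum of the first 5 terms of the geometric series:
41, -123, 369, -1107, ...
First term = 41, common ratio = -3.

Sₙ = a(1 - rⁿ) / (1 - r)
S_5 = 41(1 - (-3)^5) / (1 - (-3))
S_5 = 41(1 - (-243)) / (4)
S_5 = 2501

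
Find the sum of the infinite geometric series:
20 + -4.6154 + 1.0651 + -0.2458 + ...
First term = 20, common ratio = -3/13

For |r| < 1, S = a / (1 - r)
S = 20 / (1 - (-3/13))
S = 20 / (16/13)
S = 65/4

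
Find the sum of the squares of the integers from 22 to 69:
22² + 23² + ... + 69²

Use ∑_{k=1}^{n} k² = n(n+1)(2n+1)/6, then subtract the first 21 terms.
∑_{k=1}^{69} k² = 69×70×139/6 = 111895
∑_{k=1}^{21} k² = 21×22×43/6 = 3311
∑_{k=22}^{69} k² = 111895 - 3311 = 108584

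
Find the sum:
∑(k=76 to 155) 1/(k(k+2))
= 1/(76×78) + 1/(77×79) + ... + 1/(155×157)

Partial fractions: 1/(k(k+2)) = (1/2)[1/k - 1/(k+2)]
Telescoping leaves the first two and last two terms:
= (1/2)[1/76 + 1/77 - 1/156 - 1/157]
= 119725/17915898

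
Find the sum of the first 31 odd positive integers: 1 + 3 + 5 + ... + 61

Sum of first n odd numbers = n²
= 31²
= 961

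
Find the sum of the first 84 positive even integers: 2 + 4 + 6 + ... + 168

Sum of first n even numbers = n(n+1)
= 84×85
= 7140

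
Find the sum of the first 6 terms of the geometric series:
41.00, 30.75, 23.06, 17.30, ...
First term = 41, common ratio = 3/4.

Sₙ = a(1 - rⁿ) / (1 - r)
S_6 = 41(1 - (3/4)^6) / (1 - (3/4))
S_6 = 41(1 - (729/4096)) / (1/4)
S_6 = 138047/1024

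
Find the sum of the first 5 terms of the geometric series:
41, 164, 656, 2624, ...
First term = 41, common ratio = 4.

Sₙ = a(1 - rⁿ) / (1 - r)
S_5 = 41(1 - 4^5) / (1 - 4)
S_5 = 41(1 - 1024) / (-3)
S_5 = 13981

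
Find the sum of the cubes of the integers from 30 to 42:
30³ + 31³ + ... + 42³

Use ∑_{k=1}^{n} k³ = [n(n+1)/2]², then subtract the first 29 terms.
∑_{k=1}^{42} k³ = [42×43/2]² = 903² = 815409
∑_{k=1}^{29} k³ = [29×30/2]² = 435² = 189225
∑_{k=30}^{42} k³ = 815409 - 189225 = 626184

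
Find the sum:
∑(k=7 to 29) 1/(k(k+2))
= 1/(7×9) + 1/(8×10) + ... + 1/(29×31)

Partial fractions: 1/(k(k+2)) = (1/2)[1/k - 1/(k+2)]
Telescoping leaves the first two and last two terms:
= (1/2)[1/7 + 1/8 - 1/30 - 1/31]
= 5267/52080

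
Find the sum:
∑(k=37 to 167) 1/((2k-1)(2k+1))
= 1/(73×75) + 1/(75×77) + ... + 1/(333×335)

Partial fractions: 1/((2k-1)(2k+1)) = (1/2)[1/(2k-1) - 1/(2k+1)]
The series telescopes:
= (1/2)[1/73 - 1/335]
= 131/24455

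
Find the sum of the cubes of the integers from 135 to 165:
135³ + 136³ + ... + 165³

Use ∑_{k=1}^{n} k³ = [n(n+1)/2]², then subtract the first 134 terms.
∑_{k=1}^{165} k³ = [165×166/2]² = 13695² = 187553025
∑_{k=1}^{134} k³ = [134×135/2]² = 9045² = 81812025
∑_{k=135}^{165} k³ = 187553025 - 81812025 = 105741000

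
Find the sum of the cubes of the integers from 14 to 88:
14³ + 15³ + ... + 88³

Use ∑_{k=1}^{n} k³ = [n(n+1)/2]², then subtract the first 13 terms.
∑_{k=1}^{88} k³ = [88×89/2]² = 3916² = 15335056
∑_{k=1}^{13} k³ = [13×14/2]² = 91² = 8281
∑_{k=14}^{88} k³ = 15335056 - 8281 = 15326775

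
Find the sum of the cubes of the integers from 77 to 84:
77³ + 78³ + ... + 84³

Use ∑_{k=1}^{n} k³ = [n(n+1)/2]², then subtract the first 76 terms.
∑_{k=1}^{84} k³ = [84×85/2]² = 3570² = 12744900
∑_{k=1}^{76} k³ = [76×77/2]² = 2926² = 8561476
∑_{k=77}^{84} k³ = 12744900 - 8561476 = 4183424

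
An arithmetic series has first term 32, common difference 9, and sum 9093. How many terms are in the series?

Using S = n/2 × [2a + (n-1)d]
9093 = n/2 × [2(32) + (n-1)(9)]
9093 = n/2 × [64 + 9n - 9]
18186 = n × [55 + 9n]
9n² + (55)n - 18186 = 0
Discriminant: Δ = (55)² - 4(9)(-18186) = 3025 + 654696 = 657721
√Δ = 811
n = [-(55) + √Δ] / (2·9) = (-55 + 811) / 18 = 756 / 18 = 42
(The negative root is discarded since n must be a positive integer.)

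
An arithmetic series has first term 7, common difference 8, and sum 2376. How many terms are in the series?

Using S = n/2 × [2a + (n-1)d]
2376 = n/2 × [2(7) + (n-1)(8)]
2376 = n/2 × [14 + 8n - 8]
4752 = n × [6 + 8n]
8n² + (6)n - 4752 = 0
Discriminant: Δ = (6)² - 4(8)(-4752) = 36 + 152064 = 152100
√Δ = 390
n = [-(6) + √Δ] / (2·8) = (-6 + 390) / 16 = 384 / 16 = 24
(The negative root is discarded since n must be a positive integer.)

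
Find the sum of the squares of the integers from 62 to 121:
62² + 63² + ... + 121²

Use ∑_{k=1}^{n} k² = n(n+1)(2n+1)/6, then subtract the first 61 terms.
∑_{k=1}^{121} k² = 121×122×243/6 = 597861
∑_{k=1}^{61} k² = 61×62×123/6 = 77531
∑_{k=62}^{121} k² = 597861 - 77531 = 520330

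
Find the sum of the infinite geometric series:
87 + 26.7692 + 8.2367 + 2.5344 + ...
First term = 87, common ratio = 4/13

For |r| < 1, S = a / (1 - r)
S = 87 / (1 - (4/13))
S = 87 / (9/13)
S = 377/3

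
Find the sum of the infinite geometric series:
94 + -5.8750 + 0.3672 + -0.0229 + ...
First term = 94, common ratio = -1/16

For |r| < 1, S = a / (1 - r)
S = 94 / (1 - (-1/16))
S = 94 / (17/16)
S = 1504/17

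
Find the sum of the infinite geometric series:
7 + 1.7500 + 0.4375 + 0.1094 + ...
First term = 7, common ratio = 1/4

For |r| < 1, S = a / (1 - r)
S = 7 / (1 - (1/4))
S = 7 / (3/4)
S = 28/3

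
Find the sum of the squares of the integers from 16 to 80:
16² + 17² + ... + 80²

Use ∑_{k=1}^{n} k² = n(n+1)(2n+1)/6, then subtract the first 15 terms.
∑_{k=1}^{80} k² = 80×81×161/6 = 173880
∑_{k=1}^{15} k² = 15×16×31/6 = 1240
∑_{k=16}^{80} k² = 173880 - 1240 = 172640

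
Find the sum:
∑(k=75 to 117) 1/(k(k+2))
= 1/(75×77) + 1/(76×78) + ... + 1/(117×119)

Partial fractions: 1/(k(k+2)) = (1/2)[1/k - 1/(k+2)]
Telescoping leaves the first two and last two terms:
= (1/2)[1/75 + 1/76 - 1/118 - 1/119]
= 384721/80039400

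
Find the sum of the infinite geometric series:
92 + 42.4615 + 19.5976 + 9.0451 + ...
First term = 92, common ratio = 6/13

For |r| < 1, S = a / (1 - r)
S = 92 / (1 - (6/13))
S = 92 / (7/13)
S = 1196/7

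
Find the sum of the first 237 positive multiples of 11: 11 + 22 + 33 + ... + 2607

Factor out 11: = 11(1 + 2 + ... + 237) = 11 × n(n+1)/2
= 11 × 237×238/2
= 11 × 28203
= 310233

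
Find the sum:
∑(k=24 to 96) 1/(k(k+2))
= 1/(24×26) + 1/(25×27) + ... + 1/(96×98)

Partial fractions: 1/(k(k+2)) = (1/2)[1/k - 1/(k+2)]
Telescoping leaves the first two and last two terms:
= (1/2)[1/24 + 1/25 - 1/97 - 1/98]
= 174397/5703600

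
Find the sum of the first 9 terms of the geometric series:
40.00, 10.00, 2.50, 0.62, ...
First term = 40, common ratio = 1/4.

Sₙ = a(1 - rⁿ) / (1 - r)
S_9 = 40(1 - (1/4)^9) / (1 - (1/4))
S_9 = 40(1 - (1/262144)) / (3/4)
S_9 = 436905/8192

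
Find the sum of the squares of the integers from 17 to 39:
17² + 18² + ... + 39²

Use ∑_{k=1}^{n} k² = n(n+1)(2n+1)/6, then subtract the first 16 terms.
∑_{k=1}^{39} k² = 39×40×79/6 = 20540
∑_{k=1}^{16} k² = 16×17×33/6 = 1496
∑_{k=17}^{39} k² = 20540 - 1496 = 19044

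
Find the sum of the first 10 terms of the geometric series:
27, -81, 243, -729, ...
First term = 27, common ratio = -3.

Sₙ = a(1 - rⁿ) / (1 - r)
S_10 = 27(1 - (-3)^10) / (1 - (-3))
S_10 = 27(1 - 59049) / (4)
S_10 = -398574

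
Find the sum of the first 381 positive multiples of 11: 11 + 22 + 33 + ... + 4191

Factor out 11: = 11(1 + 2 + ... + 381) = 11 × n(n+1)/2
= 11 × 381×382/2
= 11 × 72771
= 800481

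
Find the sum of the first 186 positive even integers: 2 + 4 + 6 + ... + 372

Sum of first n even numbers = n(n+1)
= 186×187
= 34782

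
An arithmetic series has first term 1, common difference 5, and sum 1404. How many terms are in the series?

Using S = n/2 × [2a + (n-1)d]
1404 = n/2 × [2(1) + (n-1)(5)]
1404 = n/2 × [2 + 5n - 5]
2808 = n × [-3 + 5n]
5n² + (-3)n - 2808 = 0
Discriminant: Δ = (-3)² - 4(5)(-2808) = 9 + 56160 = 56169
√Δ = 237
n = [-(-3) + √Δ] / (2·5) = (3 + 237) / 10 = 240 / 10 = 24
(The negative root is discarded since n must be a positive integer.)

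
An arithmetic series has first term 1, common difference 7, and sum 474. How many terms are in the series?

Using S = n/2 × [2a + (n-1)d]
474 = n/2 × [2(1) + (n-1)(7)]
474 = n/2 × [2 + 7n - 7]
948 = n × [-5 + 7n]
7n² + (-5)n - 948 = 0
Discriminant: Δ = (-5)² - 4(7)(-948) = 25 + 26544 = 26569
√Δ = 163
n = [-(-5) + √Δ] / (2·7) = (5 + 163) / 14 = 168 / 14 = 12
(The negative root is discarded since n must be a positive integer.)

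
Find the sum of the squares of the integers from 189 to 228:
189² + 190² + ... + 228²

Use ∑_{k=1}^{n} k² = n(n+1)(2n+1)/6, then subtract the first 188 terms.
∑_{k=1}^{228} k² = 228×229×457/6 = 3976814
∑_{k=1}^{188} k² = 188×189×377/6 = 2232594
∑_{k=189}^{228} k² = 3976814 - 2232594 = 1744220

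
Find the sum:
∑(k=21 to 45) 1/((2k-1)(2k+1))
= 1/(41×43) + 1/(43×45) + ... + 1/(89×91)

Partial fractions: 1/((2k-1)(2k+1)) = (1/2)[1/(2k-1) - 1/(2k+1)]
The series telescopes:
= (1/2)[1/41 - 1/91]
= 25/3731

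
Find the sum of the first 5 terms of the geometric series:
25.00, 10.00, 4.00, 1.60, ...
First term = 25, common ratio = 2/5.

Sₙ = a(1 - rⁿ) / (1 - r)
S_5 = 25(1 - (2/5)^5) / (1 - (2/5))
S_5 = 25(1 - (32/3125)) / (3/5)
S_5 = 1031/25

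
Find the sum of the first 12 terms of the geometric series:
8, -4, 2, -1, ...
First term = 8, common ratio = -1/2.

Sₙ = a(1 - rⁿ) / (1 - r)
S_12 = 8(1 - (-1/2)^12) / (1 - (-1/2))
S_12 = 8(1 - (1/4096)) / (3/2)
S_12 = 1365/256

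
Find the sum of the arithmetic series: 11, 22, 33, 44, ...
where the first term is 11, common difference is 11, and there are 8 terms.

Sₙ = n/2 × (first + last)
Last term = a + (n-1)d = 11 + (8-1)×11 = 88
S_8 = 8/2 × (11 + 88)
S_8 = 8/2 × 99 = 396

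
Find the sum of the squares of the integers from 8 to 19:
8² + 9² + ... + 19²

Use ∑_{k=1}^{n} k² = n(n+1)(2n+1)/6, then subtract the first 7 terms.
∑_{k=1}^{19} k² = 19×20×39/6 = 2470
∑_{k=1}^{7} k² = 7×8×15/6 = 140
∑_{k=8}^{19} k² = 2470 - 140 = 2330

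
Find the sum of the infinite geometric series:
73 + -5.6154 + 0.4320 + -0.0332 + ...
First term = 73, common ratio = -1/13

For |r| < 1, S = a / (1 - r)
S = 73 / (1 - (-1/13))
S = 73 / (14/13)
S = 949/14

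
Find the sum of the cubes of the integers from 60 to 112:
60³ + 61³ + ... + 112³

Use ∑_{k=1}^{n} k³ = [n(n+1)/2]², then subtract the first 59 terms.
∑_{k=1}^{112} k³ = [112×113/2]² = 6328² = 40043584
∑_{k=1}^{59} k³ = [59×60/2]² = 1770² = 3132900
∑_{k=60}^{112} k³ = 40043584 - 3132900 = 36910684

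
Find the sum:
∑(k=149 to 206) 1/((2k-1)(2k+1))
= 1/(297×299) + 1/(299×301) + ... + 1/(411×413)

Partial fractions: 1/((2k-1)(2k+1)) = (1/2)[1/(2k-1) - 1/(2k+1)]
The series telescopes:
= (1/2)[1/297 - 1/413]
= 58/122661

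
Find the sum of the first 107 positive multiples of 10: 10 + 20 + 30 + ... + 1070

Factor out 10: = 10(1 + 2 + ... + 107) = 10 × n(n+1)/2
= 10 × 107×108/2
= 10 × 5778
= 57780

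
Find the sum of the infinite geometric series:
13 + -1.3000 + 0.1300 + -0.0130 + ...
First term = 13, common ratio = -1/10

For |r| < 1, S = a / (1 - r)
S = 13 / (1 - (-1/10))
S = 13 / (11/10)
S = 130/11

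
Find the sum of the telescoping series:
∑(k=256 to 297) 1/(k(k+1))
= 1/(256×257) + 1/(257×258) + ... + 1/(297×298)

Partial fractions: 1/(k(k+1)) = 1/k - 1/(k+1)
The series telescopes:
= (1/256 - 1/257) + (1/257 - 1/258) + ... + (1/297 - 1/298)
= 1/256 - 1/298
= 21/38144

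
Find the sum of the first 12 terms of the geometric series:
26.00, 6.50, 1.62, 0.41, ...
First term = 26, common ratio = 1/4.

Sₙ = a(1 - rⁿ) / (1 - r)
S_12 = 26(1 - (1/4)^12) / (1 - (1/4))
S_12 = 26(1 - (1/16777216)) / (3/4)
S_12 = 72701265/2097152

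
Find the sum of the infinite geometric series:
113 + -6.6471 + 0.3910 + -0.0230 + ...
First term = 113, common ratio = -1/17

For |r| < 1, S = a / (1 - r)
S = 113 / (1 - (-1/17))
S = 113 / (18/17)
S = 1921/18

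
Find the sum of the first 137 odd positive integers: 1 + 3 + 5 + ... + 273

Sum of first n odd numbers = n²
= 137²
= 18769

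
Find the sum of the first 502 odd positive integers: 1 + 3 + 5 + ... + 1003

Sum of first n odd numbers = n²
= 502²
= 252004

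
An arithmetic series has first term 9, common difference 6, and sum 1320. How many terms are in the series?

Using S = n/2 × [2a + (n-1)d]
1320 = n/2 × [2(9) + (n-1)(6)]
1320 = n/2 × [18 + 6n - 6]
2640 = n × [12 + 6n]
6n² + (12)n - 2640 = 0
Discriminant: Δ = (12)² - 4(6)(-2640) = 144 + 63360 = 63504
√Δ = 252
n = [-(12) + √Δ] / (2·6) = (-12 + 252) / 12 = 240 / 12 = 20
(The negative root is discarded since n must be a positive integer.)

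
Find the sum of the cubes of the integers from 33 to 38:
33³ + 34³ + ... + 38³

Use ∑_{k=1}^{n} k³ = [n(n+1)/2]², then subtract the first 32 terms.
∑_{k=1}^{38} k³ = [38×39/2]² = 741² = 549081
∑_{k=1}^{32} k³ = [32×33/2]² = 528² = 278784
∑_{k=33}^{38} k³ = 549081 - 278784 = 270297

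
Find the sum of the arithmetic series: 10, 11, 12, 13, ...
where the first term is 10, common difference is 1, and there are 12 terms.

Sₙ = n/2 × (first + last)
Last term = a + (n-1)d = 10 + (12-1)×1 = 21
S_12 = 12/2 × (10 + 21)
S_12 = 12/2 × 31 = 186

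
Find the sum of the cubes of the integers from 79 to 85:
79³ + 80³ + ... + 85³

Use ∑_{k=1}^{n} k³ = [n(n+1)/2]², then subtract the first 78 terms.
∑_{k=1}^{85} k³ = [85×86/2]² = 3655² = 13359025
∑_{k=1}^{78} k³ = [78×79/2]² = 3081² = 9492561
∑_{k=79}^{85} k³ = 13359025 - 9492561 = 3866464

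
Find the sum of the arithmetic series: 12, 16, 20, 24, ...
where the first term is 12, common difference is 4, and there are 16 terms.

Sₙ = n/2 × (first + last)
Last term = a + (n-1)d = 12 + (16-1)×4 = 72
S_16 = 16/2 × (12 + 72)
S_16 = 16/2 × 84 = 672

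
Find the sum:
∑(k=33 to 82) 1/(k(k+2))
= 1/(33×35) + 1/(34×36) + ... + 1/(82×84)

Partial fractions: 1/(k(k+2)) = (1/2)[1/k - 1/(k+2)]
Telescoping leaves the first two and last two terms:
= (1/2)[1/33 + 1/34 - 1/83 - 1/84]
= 46625/2607528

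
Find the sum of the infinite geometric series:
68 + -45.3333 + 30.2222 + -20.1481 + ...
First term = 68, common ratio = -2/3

For |r| < 1, S = a / (1 - r)
S = 68 / (1 - (-2/3))
S = 68 / (5/3)
S = 204/5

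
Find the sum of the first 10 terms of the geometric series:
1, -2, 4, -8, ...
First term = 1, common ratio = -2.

Sₙ = a(1 - rⁿ) / (1 - r)
S_10 = 1(1 - (-2)^10) / (1 - (-2))
S_10 = 1(1 - 1024) / (3)
S_10 = -341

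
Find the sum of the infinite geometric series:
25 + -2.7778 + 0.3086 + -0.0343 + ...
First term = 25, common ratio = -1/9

For |r| < 1, S = a / (1 - r)
S = 25 / (1 - (-1/9))
S = 25 / (10/9)
S = 45/2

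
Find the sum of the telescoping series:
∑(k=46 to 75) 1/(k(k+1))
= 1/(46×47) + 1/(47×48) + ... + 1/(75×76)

Partial fractions: 1/(k(k+1)) = 1/k - 1/(k+1)
The series telescopes:
= (1/46 - 1/47) + (1/47 - 1/48) + ... + (1/75 - 1/76)
= 1/46 - 1/76
= 15/1748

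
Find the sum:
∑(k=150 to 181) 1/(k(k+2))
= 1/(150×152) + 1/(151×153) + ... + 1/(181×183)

Partial fractions: 1/(k(k+2)) = (1/2)[1/k - 1/(k+2)]
Telescoping leaves the first two and last two terms:
= (1/2)[1/150 + 1/151 - 1/182 - 1/183]
= 73244/62865075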